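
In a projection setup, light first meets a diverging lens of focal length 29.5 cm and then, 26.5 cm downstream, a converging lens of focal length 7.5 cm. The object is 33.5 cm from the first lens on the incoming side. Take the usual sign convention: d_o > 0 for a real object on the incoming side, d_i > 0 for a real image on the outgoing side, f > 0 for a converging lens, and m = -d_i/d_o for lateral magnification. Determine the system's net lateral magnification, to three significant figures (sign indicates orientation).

First lens: d_i1 = 1/(1/(-29.5) - 1/33.5) = -15.687 cm.
m_1 = -(-15.687)/33.5 = 0.4683.
The intermediate image is virtual, 15.687 cm to the left of lens 1, so d_o2 = L - d_i1 = 26.5 - (-15.687) = 42.187 cm.
Second lens: d_i2 = 1/(1/7.5 - 1/(42.187)) = 9.122 cm.
m_2 = -(9.122)/(42.187) = -0.2162.
Overall magnification: m = m_1 m_2 = -0.1012.

-0.101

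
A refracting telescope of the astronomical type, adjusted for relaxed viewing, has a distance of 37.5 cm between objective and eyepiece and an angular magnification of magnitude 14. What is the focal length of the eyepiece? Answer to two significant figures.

2.5 cm

In normal adjustment the tube length equals f_obj + f_eye and |M| = f_obj/f_eye.
So f_obj = 14 f_eye and 14 f_eye + f_eye = 37.5 cm, giving f_eye = 37.5/15 = 2.500 cm and f_obj = 35.000 cm.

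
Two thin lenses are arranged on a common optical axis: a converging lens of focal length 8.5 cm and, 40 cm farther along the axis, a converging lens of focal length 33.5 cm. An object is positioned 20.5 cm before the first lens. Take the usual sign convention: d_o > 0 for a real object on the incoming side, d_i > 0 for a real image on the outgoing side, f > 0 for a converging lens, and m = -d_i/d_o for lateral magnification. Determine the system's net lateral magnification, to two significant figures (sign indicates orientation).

-3.0

Lens 1: 1/d_i1 = 1/f_1 - 1/d_o1 = 1/8.5 - 1/20.5 = 0.06887 cm^-1, so d_i1 = 14.521 cm.
m_1 = -(14.521)/20.5 = -0.7083.
Object distance for lens 2: d_o2 = 40 - 14.521 = 25.479 cm.
Lens 2: 1/d_i2 = 1/f_2 - 1/d_o2 = 1/33.5 - 1/(25.479) = -0.00940 cm^-1, so d_i2 = -106.417 cm.
m_2 = -(-106.417)/(25.479) = 4.1766.
The system's lateral magnification is m_1 m_2 = (-0.7083)(4.1766) = -2.9584.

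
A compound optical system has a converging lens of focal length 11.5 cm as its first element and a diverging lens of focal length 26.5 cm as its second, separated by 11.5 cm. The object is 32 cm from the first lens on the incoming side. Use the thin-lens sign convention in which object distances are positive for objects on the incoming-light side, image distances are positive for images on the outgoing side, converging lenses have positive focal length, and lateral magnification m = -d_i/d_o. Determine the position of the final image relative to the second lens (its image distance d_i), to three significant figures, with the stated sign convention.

Lens 1: 1/d_i1 = 1/f_1 - 1/d_o1 = 1/11.5 - 1/32 = 0.05571 cm^-1, so d_i1 = 17.951 cm.
This image would form 17.951 cm past lens 1, i.e. 6.451 cm beyond lens 2, so it is a virtual object for lens 2: d_o2 = 11.5 - 17.951 = -6.451 cm.
Lens 2: 1/d_i2 = 1/f_2 - 1/d_o2 = 1/(-26.5) - 1/(-6.451) = 0.11727 cm^-1, so d_i2 = 8.527 cm.

8.53 cm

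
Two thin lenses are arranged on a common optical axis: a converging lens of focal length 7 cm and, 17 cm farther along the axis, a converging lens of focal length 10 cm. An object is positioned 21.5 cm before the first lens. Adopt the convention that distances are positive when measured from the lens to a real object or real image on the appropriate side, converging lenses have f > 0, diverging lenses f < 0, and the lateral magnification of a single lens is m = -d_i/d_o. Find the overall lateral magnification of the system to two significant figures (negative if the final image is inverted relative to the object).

First lens: d_i1 = 1/(1/7 - 1/21.5) = 10.379 cm.
m_1 = -(10.379)/21.5 = -0.4828.
That image sits 6.621 cm in front of the second lens, so d_o2 = 6.621 cm.
Second lens: d_i2 = 1/(1/10 - 1/(6.621)) = -19.592 cm.
m_2 = -(-19.592)/(6.621) = 2.9592.
The system's lateral magnification is m_1 m_2 = (-0.4828)(2.9592) = -1.4286.

-1.4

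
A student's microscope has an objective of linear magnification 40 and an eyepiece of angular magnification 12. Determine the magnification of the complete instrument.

480

The overall magnification of a compound microscope is the product of the objective and eyepiece magnifications:
M = M_obj x M_eye = 40 x 12 = 480.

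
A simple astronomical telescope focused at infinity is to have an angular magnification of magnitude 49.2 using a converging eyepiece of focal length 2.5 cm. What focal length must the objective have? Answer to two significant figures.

|M| = f_obj/|f_eye|, so f_obj = |M| x |f_eye| = 49.2 x 2.5 = 123.000 cm.

120 cm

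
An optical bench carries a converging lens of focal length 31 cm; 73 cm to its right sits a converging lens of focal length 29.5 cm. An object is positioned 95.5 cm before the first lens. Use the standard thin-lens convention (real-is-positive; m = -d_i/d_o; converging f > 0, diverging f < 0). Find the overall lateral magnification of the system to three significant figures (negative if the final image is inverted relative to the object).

-5.91

Applying the thin-lens equation to the first lens, 1/31 = 1/95.5 + 1/d_i1, which gives d_i1 = 45.899 cm.
Its lateral magnification is m_1 = -d_i1/d_o1 = -(45.899)/95.5 = -0.4806.
The intermediate image is 45.899 cm to the right of lens 1, so d_o2 = L - d_i1 = 73 - 45.899 = 27.101 cm.
Applying the thin-lens equation again with f_2 = 29.5 cm and d_o2 = 27.101 cm gives d_i2 = -333.221 cm.
m_2 = -(-333.221)/(27.101) = 12.2956.
Total m = m_1 x m_2 = (-0.4806)(12.2956) = -5.9095.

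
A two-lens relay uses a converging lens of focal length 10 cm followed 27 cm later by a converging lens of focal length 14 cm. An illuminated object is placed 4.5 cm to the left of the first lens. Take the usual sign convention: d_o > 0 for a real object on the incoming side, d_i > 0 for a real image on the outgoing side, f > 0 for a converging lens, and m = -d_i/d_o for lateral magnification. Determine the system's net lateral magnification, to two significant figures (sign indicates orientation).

First lens: d_i1 = 1/(1/10 - 1/4.5) = -8.182 cm.
m_1 = -(-8.182)/4.5 = 1.8182.
With d_i1 < 0 the first image is virtual and lies on the object side; the object distance for lens 2 is d_o2 = 27 - (-8.182) = 35.182 cm.
Second lens: d_i2 = 1/(1/14 - 1/(35.182)) = 23.253 cm.
m_2 = -(23.253)/(35.182) = -0.6609.
Total m = m_1 x m_2 = (1.8182)(-0.6609) = -1.2017.

-1.2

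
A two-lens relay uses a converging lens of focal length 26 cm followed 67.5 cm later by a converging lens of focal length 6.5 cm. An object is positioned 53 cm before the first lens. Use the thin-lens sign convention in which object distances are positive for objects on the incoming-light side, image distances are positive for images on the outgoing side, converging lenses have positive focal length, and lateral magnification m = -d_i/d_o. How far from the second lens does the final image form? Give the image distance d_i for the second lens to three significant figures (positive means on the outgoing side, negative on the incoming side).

10.7 cm

Applying the thin-lens equation to the first lens, 1/26 = 1/53 + 1/d_i1, which gives d_i1 = 51.037 cm.
That image sits 16.463 cm in front of the second lens, so d_o2 = 16.463 cm.
Applying the thin-lens equation again with f_2 = 6.5 cm and d_o2 = 16.463 cm gives d_i2 = 10.741 cm.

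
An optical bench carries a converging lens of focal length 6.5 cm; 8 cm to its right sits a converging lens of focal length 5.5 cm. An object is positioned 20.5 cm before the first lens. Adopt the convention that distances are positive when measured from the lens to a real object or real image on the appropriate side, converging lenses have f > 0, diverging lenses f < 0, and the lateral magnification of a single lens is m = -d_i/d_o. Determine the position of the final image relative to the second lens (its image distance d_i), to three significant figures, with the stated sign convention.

Lens 1: 1/d_i1 = 1/f_1 - 1/d_o1 = 1/6.5 - 1/20.5 = 0.10507 cm^-1, so d_i1 = 9.518 cm.
Since 9.518 cm > 8 cm, the first image lies past the second lens and serves as a virtual object: d_o2 = L - d_i1 = -1.518 cm.
Lens 2: 1/d_i2 = 1/f_2 - 1/d_o2 = 1/5.5 - 1/(-1.518) = 0.84064 cm^-1, so d_i2 = 1.190 cm.

1.19 cm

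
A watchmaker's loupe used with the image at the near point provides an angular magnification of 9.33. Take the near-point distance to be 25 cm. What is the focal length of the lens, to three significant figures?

For the image at the near point, M = 1 + D/f.
f = D/(M - 1) = 25/(9.33 - 1) = 3.001 cm.

3.00 cm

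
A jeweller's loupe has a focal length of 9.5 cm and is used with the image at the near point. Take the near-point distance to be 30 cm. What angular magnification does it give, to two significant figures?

M = 1 + D/f = 1 + 30/9.5 = 4.158.

4.2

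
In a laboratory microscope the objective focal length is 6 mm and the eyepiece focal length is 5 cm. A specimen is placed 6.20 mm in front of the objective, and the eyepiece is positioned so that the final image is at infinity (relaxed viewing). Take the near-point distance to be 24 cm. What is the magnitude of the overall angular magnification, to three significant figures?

Convert to cm: f_obj = 6 mm = 0.6 cm; d_o = 6.20 mm = 0.62 cm.
Objective: 1/d_i = 1/f_obj - 1/d_o = 1/0.6 - 1/0.62 = 0.05376 cm^-1, so d_i = 18.600 cm.
m_obj = -d_i/d_o = -18.600/0.62 = -30.000.
Eyepiece angular magnification (image at infinity): M_eye = D/f_e = 24/5 = 4.800.
Overall M = m_obj x M_eye = (-30.000)(4.800) = -144.00.
|M| = 144.00.

144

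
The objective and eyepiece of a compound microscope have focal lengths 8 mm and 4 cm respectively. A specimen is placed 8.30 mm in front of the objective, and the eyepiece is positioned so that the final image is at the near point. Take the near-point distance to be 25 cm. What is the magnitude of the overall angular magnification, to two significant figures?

190

Convert to cm: f_obj = 8 mm = 0.8 cm; d_o = 8.30 mm = 0.83 cm.
Objective: 1/d_i = 1/f_obj - 1/d_o = 1/0.8 - 1/0.83 = 0.04518 cm^-1, so d_i = 22.133 cm.
m_obj = -d_i/d_o = -22.133/0.83 = -26.667.
Eyepiece angular magnification (image at near point): M_eye = 1 + D/f_e = 1 + 25/4 = 7.250.
Overall M = m_obj x M_eye = (-26.667)(7.250) = -193.33.
|M| = 193.33.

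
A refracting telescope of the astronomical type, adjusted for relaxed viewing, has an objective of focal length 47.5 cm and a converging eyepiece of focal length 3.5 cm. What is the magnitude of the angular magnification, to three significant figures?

|M| = f_obj/|f_eye| = 47.5/3.5 = 13.571.

13.6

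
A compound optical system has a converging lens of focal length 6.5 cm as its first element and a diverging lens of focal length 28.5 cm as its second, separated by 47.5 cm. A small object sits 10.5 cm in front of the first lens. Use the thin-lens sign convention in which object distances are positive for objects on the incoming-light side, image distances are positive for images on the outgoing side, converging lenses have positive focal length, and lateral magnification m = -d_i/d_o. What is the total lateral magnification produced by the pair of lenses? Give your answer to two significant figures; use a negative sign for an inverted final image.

-0.79

Lens 1: 1/d_i1 = 1/f_1 - 1/d_o1 = 1/6.5 - 1/10.5 = 0.05861 cm^-1, so d_i1 = 17.062 cm.
m_1 = -(17.062)/10.5 = -1.6250.
Object distance for lens 2: d_o2 = 47.5 - 17.062 = 30.438 cm.
Lens 2: 1/d_i2 = 1/f_2 - 1/d_o2 = 1/(-28.5) - 1/(30.438) = -0.06794 cm^-1, so d_i2 = -14.718 cm.
m_2 = -(-14.718)/(30.438) = 0.4836.
Overall magnification: m = m_1 m_2 = -0.7858.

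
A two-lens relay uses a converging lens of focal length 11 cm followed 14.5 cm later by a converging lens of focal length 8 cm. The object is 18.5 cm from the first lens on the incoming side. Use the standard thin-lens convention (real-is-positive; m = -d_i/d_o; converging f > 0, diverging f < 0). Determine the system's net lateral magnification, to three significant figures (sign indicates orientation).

Applying the thin-lens equation to the first lens, 1/11 = 1/18.5 + 1/d_i1, which gives d_i1 = 27.133 cm.
Its lateral magnification is m_1 = -d_i1/d_o1 = -(27.133)/18.5 = -1.4667.
Since 27.133 cm > 14.5 cm, the first image lies past the second lens and serves as a virtual object: d_o2 = L - d_i1 = -12.633 cm.
Applying the thin-lens equation again with f_2 = 8 cm and d_o2 = -12.633 cm gives d_i2 = 4.898 cm.
m_2 = -(4.898)/(-12.633) = 0.3877.
Overall magnification: m = m_1 m_2 = -0.5687.

-0.569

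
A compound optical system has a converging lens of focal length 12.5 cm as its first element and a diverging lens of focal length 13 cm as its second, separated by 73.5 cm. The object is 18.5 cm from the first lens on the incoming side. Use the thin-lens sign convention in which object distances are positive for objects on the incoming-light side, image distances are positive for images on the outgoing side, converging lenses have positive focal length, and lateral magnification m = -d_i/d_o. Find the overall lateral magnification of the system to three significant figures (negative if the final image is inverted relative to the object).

-0.565

First lens: d_i1 = 1/(1/12.5 - 1/18.5) = 38.542 cm.
m_1 = -(38.542)/18.5 = -2.0833.
Object distance for lens 2: d_o2 = 73.5 - 38.542 = 34.958 cm.
Second lens: d_i2 = 1/(1/(-13) - 1/(34.958)) = -9.476 cm.
m_2 = -(-9.476)/(34.958) = 0.2711.
Total m = m_1 x m_2 = (-2.0833)(0.2711) = -0.5647.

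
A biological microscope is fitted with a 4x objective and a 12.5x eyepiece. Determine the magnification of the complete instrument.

50

The overall magnification of a compound microscope is the product of the objective and eyepiece magnifications:
M = M_obj x M_eye = 4 x 12.5 = 50.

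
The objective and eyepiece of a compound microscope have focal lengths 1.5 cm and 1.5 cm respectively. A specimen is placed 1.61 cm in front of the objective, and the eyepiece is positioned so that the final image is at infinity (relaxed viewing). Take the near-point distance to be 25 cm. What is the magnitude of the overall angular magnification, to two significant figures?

Objective: 1/d_i = 1/f_obj - 1/d_o = 1/1.5 - 1/1.61 = 0.04555 cm^-1, so d_i = 21.955 cm.
m_obj = -d_i/d_o = -21.955/1.61 = -13.636.
Eyepiece angular magnification (image at infinity): M_eye = D/f_e = 25/1.5 = 16.667.
Overall M = m_obj x M_eye = (-13.636)(16.667) = -227.27.
|M| = 227.27.

230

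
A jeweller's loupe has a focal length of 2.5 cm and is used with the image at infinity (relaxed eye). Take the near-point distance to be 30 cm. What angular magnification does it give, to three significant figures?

M = D/f = 30/2.5 = 12.000.

12.0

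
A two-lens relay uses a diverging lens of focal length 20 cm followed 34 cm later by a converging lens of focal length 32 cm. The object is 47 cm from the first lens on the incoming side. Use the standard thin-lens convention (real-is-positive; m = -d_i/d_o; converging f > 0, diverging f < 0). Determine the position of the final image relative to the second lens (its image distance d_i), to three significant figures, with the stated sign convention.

95.9 cm

First lens: d_i1 = 1/(1/(-20) - 1/47) = -14.030 cm.
The intermediate image is virtual, 14.030 cm to the left of lens 1, so d_o2 = L - d_i1 = 34 - (-14.030) = 48.030 cm.
Second lens: d_i2 = 1/(1/32 - 1/(48.030)) = 95.881 cm.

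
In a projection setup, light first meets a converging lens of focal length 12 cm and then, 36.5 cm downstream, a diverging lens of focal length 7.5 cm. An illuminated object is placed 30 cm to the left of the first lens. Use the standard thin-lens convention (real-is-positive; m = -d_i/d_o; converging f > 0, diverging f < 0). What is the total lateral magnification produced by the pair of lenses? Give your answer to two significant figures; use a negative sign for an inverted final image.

First lens: d_i1 = 1/(1/12 - 1/30) = 20.000 cm.
m_1 = -(20.000)/30 = -0.6667.
Object distance for lens 2: d_o2 = 36.5 - 20.000 = 16.500 cm.
Second lens: d_i2 = 1/(1/(-7.5) - 1/(16.500)) = -5.156 cm.
m_2 = -(-5.156)/(16.500) = 0.3125.
The system's lateral magnification is m_1 m_2 = (-0.6667)(0.3125) = -0.2083.

-0.21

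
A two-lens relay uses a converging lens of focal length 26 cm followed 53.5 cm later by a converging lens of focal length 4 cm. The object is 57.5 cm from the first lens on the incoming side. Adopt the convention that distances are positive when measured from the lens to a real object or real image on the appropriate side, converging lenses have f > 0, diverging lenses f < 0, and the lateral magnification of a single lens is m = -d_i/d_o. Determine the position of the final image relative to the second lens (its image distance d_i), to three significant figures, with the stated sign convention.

Lens 1: 1/d_i1 = 1/f_1 - 1/d_o1 = 1/26 - 1/57.5 = 0.02107 cm^-1, so d_i1 = 47.460 cm.
The intermediate image is 47.460 cm to the right of lens 1, so d_o2 = L - d_i1 = 53.5 - 47.460 = 6.040 cm.
Lens 2: 1/d_i2 = 1/f_2 - 1/d_o2 = 1/4 - 1/(6.040) = 0.08443 cm^-1, so d_i2 = 11.844 cm.

11.8 cm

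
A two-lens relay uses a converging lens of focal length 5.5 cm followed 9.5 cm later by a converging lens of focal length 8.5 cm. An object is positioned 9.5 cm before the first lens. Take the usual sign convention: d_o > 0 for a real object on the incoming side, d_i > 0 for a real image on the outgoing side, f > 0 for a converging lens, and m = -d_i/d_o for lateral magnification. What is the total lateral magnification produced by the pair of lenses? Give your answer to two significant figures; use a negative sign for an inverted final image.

Applying the thin-lens equation to the first lens, 1/5.5 = 1/9.5 + 1/d_i1, which gives d_i1 = 13.062 cm.
Its lateral magnification is m_1 = -d_i1/d_o1 = -(13.062)/9.5 = -1.3750.
This image would form 13.062 cm past lens 1, i.e. 3.562 cm beyond lens 2, so it is a virtual object for lens 2: d_o2 = 9.5 - 13.062 = -3.562 cm.
Applying the thin-lens equation again with f_2 = 8.5 cm and d_o2 = -3.562 cm gives d_i2 = 2.510 cm.
m_2 = -(2.510)/(-3.562) = 0.7047.
Overall magnification: m = m_1 m_2 = -0.9689.

-0.97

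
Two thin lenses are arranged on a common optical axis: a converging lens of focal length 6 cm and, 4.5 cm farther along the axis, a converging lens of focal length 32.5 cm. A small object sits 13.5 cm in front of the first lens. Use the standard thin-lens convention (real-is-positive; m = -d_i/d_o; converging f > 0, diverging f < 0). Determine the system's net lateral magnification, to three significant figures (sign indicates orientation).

Lens 1: 1/d_i1 = 1/f_1 - 1/d_o1 = 1/6 - 1/13.5 = 0.09259 cm^-1, so d_i1 = 10.800 cm.
m_1 = -(10.800)/13.5 = -0.8000.
This image would form 10.800 cm past lens 1, i.e. 6.300 cm beyond lens 2, so it is a virtual object for lens 2: d_o2 = 4.5 - 10.800 = -6.300 cm.
Lens 2: 1/d_i2 = 1/f_2 - 1/d_o2 = 1/32.5 - 1/(-6.300) = 0.18950 cm^-1, so d_i2 = 5.277 cm.
m_2 = -(5.277)/(-6.300) = 0.8376.
Overall magnification: m = m_1 m_2 = -0.6701.

-0.670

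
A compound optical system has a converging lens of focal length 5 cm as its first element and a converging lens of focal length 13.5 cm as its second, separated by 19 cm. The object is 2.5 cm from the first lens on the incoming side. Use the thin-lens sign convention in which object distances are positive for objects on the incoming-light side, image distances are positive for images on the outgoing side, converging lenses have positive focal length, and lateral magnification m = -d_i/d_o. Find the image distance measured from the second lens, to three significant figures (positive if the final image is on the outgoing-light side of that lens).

30.9 cm

Applying the thin-lens equation to the first lens, 1/5 = 1/2.5 + 1/d_i1, which gives d_i1 = -5.000 cm.
The intermediate image is virtual, 5.000 cm to the left of lens 1, so d_o2 = L - d_i1 = 19 - (-5.000) = 24.000 cm.
Applying the thin-lens equation again with f_2 = 13.5 cm and d_o2 = 24.000 cm gives d_i2 = 30.857 cm.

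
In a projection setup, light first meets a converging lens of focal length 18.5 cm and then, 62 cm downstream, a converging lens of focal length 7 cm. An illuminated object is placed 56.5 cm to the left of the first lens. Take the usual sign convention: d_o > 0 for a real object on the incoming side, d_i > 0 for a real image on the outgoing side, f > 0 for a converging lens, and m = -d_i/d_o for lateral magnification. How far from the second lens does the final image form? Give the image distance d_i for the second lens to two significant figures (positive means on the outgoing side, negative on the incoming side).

8.8 cm

Lens 1: 1/d_i1 = 1/f_1 - 1/d_o1 = 1/18.5 - 1/56.5 = 0.03635 cm^-1, so d_i1 = 27.507 cm.
Object distance for lens 2: d_o2 = 62 - 27.507 = 34.493 cm.
Lens 2: 1/d_i2 = 1/f_2 - 1/d_o2 = 1/7 - 1/(34.493) = 0.11387 cm^-1, so d_i2 = 8.782 cm.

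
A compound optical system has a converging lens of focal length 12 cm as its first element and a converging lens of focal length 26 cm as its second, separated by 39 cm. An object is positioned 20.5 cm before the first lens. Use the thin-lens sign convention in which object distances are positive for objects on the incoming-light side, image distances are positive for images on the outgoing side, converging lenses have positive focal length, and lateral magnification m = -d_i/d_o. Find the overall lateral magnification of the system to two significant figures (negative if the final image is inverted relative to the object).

Applying the thin-lens equation to the first lens, 1/12 = 1/20.5 + 1/d_i1, which gives d_i1 = 28.941 cm.
Its lateral magnification is m_1 = -d_i1/d_o1 = -(28.941)/20.5 = -1.4118.
That image sits 10.059 cm in front of the second lens, so d_o2 = 10.059 cm.
Applying the thin-lens equation again with f_2 = 26 cm and d_o2 = 10.059 cm gives d_i2 = -16.406 cm.
m_2 = -(-16.406)/(10.059) = 1.6310.
Total m = m_1 x m_2 = (-1.4118)(1.6310) = -2.3026.

-2.3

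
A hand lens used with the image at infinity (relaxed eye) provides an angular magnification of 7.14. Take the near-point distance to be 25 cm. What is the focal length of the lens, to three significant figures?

For the image at infinity, M = D/f.
f = D/M = 25/7.14 = 3.501 cm.

3.50 cm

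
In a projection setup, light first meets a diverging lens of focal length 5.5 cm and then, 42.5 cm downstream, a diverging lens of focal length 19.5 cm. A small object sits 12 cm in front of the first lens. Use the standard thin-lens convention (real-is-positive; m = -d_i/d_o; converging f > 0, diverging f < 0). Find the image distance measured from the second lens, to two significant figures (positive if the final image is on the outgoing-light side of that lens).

Applying the thin-lens equation to the first lens, 1/(-5.5) = 1/12 + 1/d_i1, which gives d_i1 = -3.771 cm.
With d_i1 < 0 the first image is virtual and lies on the object side; the object distance for lens 2 is d_o2 = 42.5 - (-3.771) = 46.271 cm.
Applying the thin-lens equation again with f_2 = -19.5 cm and d_o2 = 46.271 cm gives d_i2 = -13.719 cm.

-14 cm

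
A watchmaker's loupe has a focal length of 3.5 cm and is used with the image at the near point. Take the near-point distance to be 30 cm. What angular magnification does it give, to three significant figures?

M = 1 + D/f = 1 + 30/3.5 = 9.571.

9.57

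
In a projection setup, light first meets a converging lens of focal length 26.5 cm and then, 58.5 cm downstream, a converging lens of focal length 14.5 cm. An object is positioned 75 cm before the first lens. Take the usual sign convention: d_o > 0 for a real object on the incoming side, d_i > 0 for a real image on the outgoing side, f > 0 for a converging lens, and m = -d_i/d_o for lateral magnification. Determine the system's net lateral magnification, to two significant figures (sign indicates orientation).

2.6

First lens: d_i1 = 1/(1/26.5 - 1/75) = 40.979 cm.
m_1 = -(40.979)/75 = -0.5464.
Object distance for lens 2: d_o2 = 58.5 - 40.979 = 17.521 cm.
Second lens: d_i2 = 1/(1/14.5 - 1/(17.521)) = 84.105 cm.
m_2 = -(84.105)/(17.521) = -4.8003.
Total m = m_1 x m_2 = (-0.5464)(-4.8003) = 2.6229.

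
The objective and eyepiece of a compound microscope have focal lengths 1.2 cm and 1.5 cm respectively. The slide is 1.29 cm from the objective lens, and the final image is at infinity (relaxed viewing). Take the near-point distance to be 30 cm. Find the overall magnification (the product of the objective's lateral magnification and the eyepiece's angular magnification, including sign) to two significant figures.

-270

Objective: 1/d_i = 1/f_obj - 1/d_o = 1/1.2 - 1/1.29 = 0.05814 cm^-1, so d_i = 17.200 cm.
m_obj = -d_i/d_o = -17.200/1.29 = -13.333.
Eyepiece angular magnification (image at infinity): M_eye = D/f_e = 30/1.5 = 20.000.
Overall M = m_obj x M_eye = (-13.333)(20.000) = -266.67.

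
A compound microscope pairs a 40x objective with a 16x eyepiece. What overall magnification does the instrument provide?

640

The overall magnification of a compound microscope is the product of the objective and eyepiece magnifications:
M = M_obj x M_eye = 40 x 16 = 640.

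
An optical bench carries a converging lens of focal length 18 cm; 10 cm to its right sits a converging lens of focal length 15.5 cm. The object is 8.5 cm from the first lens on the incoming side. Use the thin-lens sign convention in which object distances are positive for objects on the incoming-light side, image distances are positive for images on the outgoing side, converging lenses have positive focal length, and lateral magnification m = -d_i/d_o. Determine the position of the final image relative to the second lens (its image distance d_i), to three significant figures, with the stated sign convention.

Lens 1: 1/d_i1 = 1/f_1 - 1/d_o1 = 1/18 - 1/8.5 = -0.06209 cm^-1, so d_i1 = -16.105 cm.
With d_i1 < 0 the first image is virtual and lies on the object side; the object distance for lens 2 is d_o2 = 10 - (-16.105) = 26.105 cm.
Lens 2: 1/d_i2 = 1/f_2 - 1/d_o2 = 1/15.5 - 1/(26.105) = 0.02621 cm^-1, so d_i2 = 38.154 cm.

38.2 cm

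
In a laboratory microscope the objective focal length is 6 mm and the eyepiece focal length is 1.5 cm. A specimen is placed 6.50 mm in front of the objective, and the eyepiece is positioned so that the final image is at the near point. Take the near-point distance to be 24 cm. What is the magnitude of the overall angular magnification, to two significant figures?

Convert to cm: f_obj = 6 mm = 0.6 cm; d_o = 6.50 mm = 0.65 cm.
Objective: 1/d_i = 1/f_obj - 1/d_o = 1/0.6 - 1/0.65 = 0.12821 cm^-1, so d_i = 7.800 cm.
m_obj = -d_i/d_o = -7.800/0.65 = -12.000.
Eyepiece angular magnification (image at near point): M_eye = 1 + D/f_e = 1 + 24/1.5 = 17.000.
Overall M = m_obj x M_eye = (-12.000)(17.000) = -204.00.
|M| = 204.00.

200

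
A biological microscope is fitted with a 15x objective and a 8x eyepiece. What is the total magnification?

The overall magnification of a compound microscope is the product of the objective and eyepiece magnifications:
M = M_obj x M_eye = 15 x 8 = 120.

120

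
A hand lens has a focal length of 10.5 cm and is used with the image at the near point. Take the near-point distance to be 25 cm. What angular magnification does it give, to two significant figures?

3.4

M = 1 + D/f = 1 + 25/10.5 = 3.381.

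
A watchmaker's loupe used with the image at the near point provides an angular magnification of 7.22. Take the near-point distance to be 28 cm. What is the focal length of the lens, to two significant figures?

For the image at the near point, M = 1 + D/f.
f = D/(M - 1) = 28/(7.22 - 1) = 4.502 cm.

4.5 cm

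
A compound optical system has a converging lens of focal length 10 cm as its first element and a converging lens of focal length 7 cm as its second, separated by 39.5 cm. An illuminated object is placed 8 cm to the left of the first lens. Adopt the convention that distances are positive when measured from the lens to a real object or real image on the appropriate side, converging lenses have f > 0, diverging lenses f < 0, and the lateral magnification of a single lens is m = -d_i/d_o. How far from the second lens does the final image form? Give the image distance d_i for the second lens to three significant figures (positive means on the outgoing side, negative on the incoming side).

First lens: d_i1 = 1/(1/10 - 1/8) = -40.000 cm.
The intermediate image is virtual, 40.000 cm to the left of lens 1, so d_o2 = L - d_i1 = 39.5 - (-40.000) = 79.500 cm.
Second lens: d_i2 = 1/(1/7 - 1/(79.500)) = 7.676 cm.

7.68 cm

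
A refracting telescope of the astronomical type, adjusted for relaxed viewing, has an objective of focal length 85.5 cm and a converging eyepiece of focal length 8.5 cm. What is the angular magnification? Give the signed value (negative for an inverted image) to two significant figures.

-10

M = -f_obj/f_eye = -85.5/(8.5) = -10.059.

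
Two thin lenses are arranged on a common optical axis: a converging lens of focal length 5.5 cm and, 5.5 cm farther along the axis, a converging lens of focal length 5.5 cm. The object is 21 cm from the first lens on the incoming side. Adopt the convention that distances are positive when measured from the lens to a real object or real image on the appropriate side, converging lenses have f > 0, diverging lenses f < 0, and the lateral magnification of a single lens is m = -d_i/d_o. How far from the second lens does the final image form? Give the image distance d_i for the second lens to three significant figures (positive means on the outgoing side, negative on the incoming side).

Lens 1: 1/d_i1 = 1/f_1 - 1/d_o1 = 1/5.5 - 1/21 = 0.13420 cm^-1, so d_i1 = 7.452 cm.
This image would form 7.452 cm past lens 1, i.e. 1.952 cm beyond lens 2, so it is a virtual object for lens 2: d_o2 = 5.5 - 7.452 = -1.952 cm.
Lens 2: 1/d_i2 = 1/f_2 - 1/d_o2 = 1/5.5 - 1/(-1.952) = 0.69421 cm^-1, so d_i2 = 1.440 cm.

1.44 cm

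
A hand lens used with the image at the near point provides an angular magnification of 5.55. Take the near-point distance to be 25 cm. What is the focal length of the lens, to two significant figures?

5.5 cm

For the image at the near point, M = 1 + D/f.
f = D/(M - 1) = 25/(5.55 - 1) = 5.495 cm.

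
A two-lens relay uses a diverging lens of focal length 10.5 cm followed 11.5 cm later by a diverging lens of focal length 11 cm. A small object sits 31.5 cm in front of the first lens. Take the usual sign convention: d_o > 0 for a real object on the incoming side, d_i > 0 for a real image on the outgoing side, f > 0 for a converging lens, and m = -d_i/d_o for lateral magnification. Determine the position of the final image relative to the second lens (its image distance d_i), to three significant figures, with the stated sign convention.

First lens: d_i1 = 1/(1/(-10.5) - 1/31.5) = -7.875 cm.
The intermediate image is virtual, 7.875 cm to the left of lens 1, so d_o2 = L - d_i1 = 11.5 - (-7.875) = 19.375 cm.
Second lens: d_i2 = 1/(1/(-11) - 1/(19.375)) = -7.016 cm.

-7.02 cm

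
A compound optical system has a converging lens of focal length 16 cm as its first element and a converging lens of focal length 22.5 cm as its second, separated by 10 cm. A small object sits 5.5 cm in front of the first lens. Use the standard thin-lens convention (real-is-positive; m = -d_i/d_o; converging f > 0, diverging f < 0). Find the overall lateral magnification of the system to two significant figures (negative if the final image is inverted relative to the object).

First lens: d_i1 = 1/(1/16 - 1/5.5) = -8.381 cm.
m_1 = -(-8.381)/5.5 = 1.5238.
The intermediate image is virtual, 8.381 cm to the left of lens 1, so d_o2 = L - d_i1 = 10 - (-8.381) = 18.381 cm.
Second lens: d_i2 = 1/(1/22.5 - 1/(18.381)) = -100.405 cm.
m_2 = -(-100.405)/(18.381) = 5.4624.
Overall magnification: m = m_1 m_2 = 8.3237.

8.3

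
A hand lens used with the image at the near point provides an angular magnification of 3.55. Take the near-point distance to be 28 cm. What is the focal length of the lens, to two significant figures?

11 cm

For the image at the near point, M = 1 + D/f.
f = D/(M - 1) = 28/(3.55 - 1) = 10.980 cm.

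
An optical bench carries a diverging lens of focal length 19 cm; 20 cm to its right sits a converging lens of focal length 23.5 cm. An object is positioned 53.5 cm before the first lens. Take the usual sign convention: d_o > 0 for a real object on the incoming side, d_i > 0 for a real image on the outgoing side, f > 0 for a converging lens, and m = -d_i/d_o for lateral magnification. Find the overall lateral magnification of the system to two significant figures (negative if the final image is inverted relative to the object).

-0.59

Lens 1: 1/d_i1 = 1/f_1 - 1/d_o1 = 1/(-19) - 1/53.5 = -0.07132 cm^-1, so d_i1 = -14.021 cm.
m_1 = -(-14.021)/53.5 = 0.2621.
With d_i1 < 0 the first image is virtual and lies on the object side; the object distance for lens 2 is d_o2 = 20 - (-14.021) = 34.021 cm.
Lens 2: 1/d_i2 = 1/f_2 - 1/d_o2 = 1/23.5 - 1/(34.021) = 0.01316 cm^-1, so d_i2 = 75.992 cm.
m_2 = -(75.992)/(34.021) = -2.2337.
Total m = m_1 x m_2 = (0.2621)(-2.2337) = -0.5854.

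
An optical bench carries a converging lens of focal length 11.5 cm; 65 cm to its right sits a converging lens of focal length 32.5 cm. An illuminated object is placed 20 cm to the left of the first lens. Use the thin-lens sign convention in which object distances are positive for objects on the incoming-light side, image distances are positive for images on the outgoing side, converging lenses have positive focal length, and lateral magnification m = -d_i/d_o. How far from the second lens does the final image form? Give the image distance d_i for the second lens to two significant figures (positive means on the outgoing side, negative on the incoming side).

230 cm

Applying the thin-lens equation to the first lens, 1/11.5 = 1/20 + 1/d_i1, which gives d_i1 = 27.059 cm.
That image sits 37.941 cm in front of the second lens, so d_o2 = 37.941 cm.
Applying the thin-lens equation again with f_2 = 32.5 cm and d_o2 = 37.941 cm gives d_i2 = 226.622 cm.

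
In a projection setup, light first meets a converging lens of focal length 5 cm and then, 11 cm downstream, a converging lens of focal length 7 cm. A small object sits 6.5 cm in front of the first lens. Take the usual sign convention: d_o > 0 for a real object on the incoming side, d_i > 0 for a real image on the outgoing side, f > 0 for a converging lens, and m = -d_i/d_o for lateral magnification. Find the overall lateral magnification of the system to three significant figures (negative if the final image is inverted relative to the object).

-1.32

First lens: d_i1 = 1/(1/5 - 1/6.5) = 21.667 cm.
m_1 = -(21.667)/6.5 = -3.3333.
This image would form 21.667 cm past lens 1, i.e. 10.667 cm beyond lens 2, so it is a virtual object for lens 2: d_o2 = 11 - 21.667 = -10.667 cm.
Second lens: d_i2 = 1/(1/7 - 1/(-10.667)) = 4.226 cm.
m_2 = -(4.226)/(-10.667) = 0.3962.
Overall magnification: m = m_1 m_2 = -1.3208.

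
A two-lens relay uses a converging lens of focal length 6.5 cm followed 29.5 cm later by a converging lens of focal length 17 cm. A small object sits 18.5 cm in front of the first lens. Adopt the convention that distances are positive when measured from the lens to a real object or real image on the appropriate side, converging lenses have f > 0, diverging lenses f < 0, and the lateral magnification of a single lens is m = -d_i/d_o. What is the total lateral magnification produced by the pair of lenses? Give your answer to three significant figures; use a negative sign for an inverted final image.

Applying the thin-lens equation to the first lens, 1/6.5 = 1/18.5 + 1/d_i1, which gives d_i1 = 10.021 cm.
Its lateral magnification is m_1 = -d_i1/d_o1 = -(10.021)/18.5 = -0.5417.
The intermediate image is 10.021 cm to the right of lens 1, so d_o2 = L - d_i1 = 29.5 - 10.021 = 19.479 cm.
Applying the thin-lens equation again with f_2 = 17 cm and d_o2 = 19.479 cm gives d_i2 = 133.571 cm.
m_2 = -(133.571)/(19.479) = -6.8571.
Total m = m_1 x m_2 = (-0.5417)(-6.8571) = 3.7143.

3.71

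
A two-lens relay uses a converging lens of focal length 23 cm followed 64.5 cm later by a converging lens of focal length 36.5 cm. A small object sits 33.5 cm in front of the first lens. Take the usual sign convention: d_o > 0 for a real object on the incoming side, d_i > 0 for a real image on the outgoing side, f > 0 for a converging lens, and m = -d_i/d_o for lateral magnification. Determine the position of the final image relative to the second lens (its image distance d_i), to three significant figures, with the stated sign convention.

7.14 cm

Applying the thin-lens equation to the first lens, 1/23 = 1/33.5 + 1/d_i1, which gives d_i1 = 73.381 cm.
Since 73.381 cm > 64.5 cm, the first image lies past the second lens and serves as a virtual object: d_o2 = L - d_i1 = -8.881 cm.
Applying the thin-lens equation again with f_2 = 36.5 cm and d_o2 = -8.881 cm gives d_i2 = 7.143 cm.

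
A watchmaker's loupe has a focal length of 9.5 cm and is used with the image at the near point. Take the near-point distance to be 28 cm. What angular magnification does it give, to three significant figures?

M = 1 + D/f = 1 + 28/9.5 = 3.947.

3.95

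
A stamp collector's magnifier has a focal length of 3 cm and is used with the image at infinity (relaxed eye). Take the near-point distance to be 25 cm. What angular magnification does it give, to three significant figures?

8.33

M = D/f = 25/3 = 8.333.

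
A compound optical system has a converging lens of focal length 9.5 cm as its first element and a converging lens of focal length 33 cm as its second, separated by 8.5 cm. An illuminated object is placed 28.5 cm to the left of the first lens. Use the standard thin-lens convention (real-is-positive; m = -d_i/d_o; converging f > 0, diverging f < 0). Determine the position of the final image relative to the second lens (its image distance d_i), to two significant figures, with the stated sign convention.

First lens: d_i1 = 1/(1/9.5 - 1/28.5) = 14.250 cm.
This image would form 14.250 cm past lens 1, i.e. 5.750 cm beyond lens 2, so it is a virtual object for lens 2: d_o2 = 8.5 - 14.250 = -5.750 cm.
Second lens: d_i2 = 1/(1/33 - 1/(-5.750)) = 4.897 cm.

4.9 cm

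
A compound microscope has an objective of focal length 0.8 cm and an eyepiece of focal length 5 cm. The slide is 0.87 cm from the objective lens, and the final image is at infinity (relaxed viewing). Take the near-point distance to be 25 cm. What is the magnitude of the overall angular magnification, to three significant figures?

Objective: 1/d_i = 1/f_obj - 1/d_o = 1/0.8 - 1/0.87 = 0.10057 cm^-1, so d_i = 9.943 cm.
m_obj = -d_i/d_o = -9.943/0.87 = -11.429.
Eyepiece angular magnification (image at infinity): M_eye = D/f_e = 25/5 = 5.000.
Overall M = m_obj x M_eye = (-11.429)(5.000) = -57.14.
|M| = 57.14.

57.1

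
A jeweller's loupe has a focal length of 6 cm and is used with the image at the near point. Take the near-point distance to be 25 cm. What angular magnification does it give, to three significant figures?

5.17

M = 1 + D/f = 1 + 25/6 = 5.167.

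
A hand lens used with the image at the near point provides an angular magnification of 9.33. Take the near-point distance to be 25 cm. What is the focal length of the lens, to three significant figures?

3.00 cm

For the image at the near point, M = 1 + D/f.
f = D/(M - 1) = 25/(9.33 - 1) = 3.001 cm.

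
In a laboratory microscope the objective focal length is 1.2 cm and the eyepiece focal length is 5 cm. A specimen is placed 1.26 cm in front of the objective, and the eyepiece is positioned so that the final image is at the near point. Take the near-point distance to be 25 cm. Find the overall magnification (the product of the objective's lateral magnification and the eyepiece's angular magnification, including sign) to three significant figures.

-120

Objective: 1/d_i = 1/f_obj - 1/d_o = 1/1.2 - 1/1.26 = 0.03968 cm^-1, so d_i = 25.200 cm.
m_obj = -d_i/d_o = -25.200/1.26 = -20.000.
Eyepiece angular magnification (image at near point): M_eye = 1 + D/f_e = 1 + 25/5 = 6.000.
Overall M = m_obj x M_eye = (-20.000)(6.000) = -120.00.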